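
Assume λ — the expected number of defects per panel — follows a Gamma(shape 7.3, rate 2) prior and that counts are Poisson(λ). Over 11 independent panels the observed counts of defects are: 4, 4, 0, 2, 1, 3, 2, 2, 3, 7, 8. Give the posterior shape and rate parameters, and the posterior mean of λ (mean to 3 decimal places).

Posterior: Gamma(shape=43.3, rate=13); mean ≈ 3.331

The Poisson likelihood adds the total count to the shape and the number of exposure periods to the rate. Here ∑xᵢ = 36 and n = 11, so shape 7.3→43.3 and rate 2→13.
E[λ | data] = 43.3/13 = 3.331.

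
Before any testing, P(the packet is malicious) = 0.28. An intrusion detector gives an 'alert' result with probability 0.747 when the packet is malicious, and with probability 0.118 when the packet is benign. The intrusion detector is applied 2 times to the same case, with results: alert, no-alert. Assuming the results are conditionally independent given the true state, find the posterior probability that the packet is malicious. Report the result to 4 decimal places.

Posterior P(H) ≈ 0.4139

Let H be the event that the packet is malicious; start with P(H) = 0.28. P('alert'|H) = 0.747, P('alert'|¬H) = 0.118.
Update on result 1 ('alert'): P(H) ← 0.747·0.2800 / (0.747·0.2800 + 0.118·0.7200) = 0.20916/0.29412 = 0.7111.
Update on result 2 ('no-alert'): P(H) ← 0.253·0.7111 / (0.253·0.7111 + 0.882·0.2889) = 0.17992/0.43469 = 0.4139.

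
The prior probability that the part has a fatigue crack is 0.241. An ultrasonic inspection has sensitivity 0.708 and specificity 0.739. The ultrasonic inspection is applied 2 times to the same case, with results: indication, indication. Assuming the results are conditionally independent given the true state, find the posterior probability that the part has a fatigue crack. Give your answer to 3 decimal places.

Posterior P(H) ≈ 0.700

Let H be the event that the part has a fatigue crack; start with P(H) = 0.241. P('indication'|H) = 0.708, P('indication'|¬H) = 0.261.
Update on result 1 ('indication'): P(H) ← 0.708·0.2410 / (0.708·0.2410 + 0.261·0.7590) = 0.17063/0.36873 = 0.4627.
Update on result 2 ('indication'): P(H) ← 0.708·0.4627 / (0.708·0.4627 + 0.261·0.5373) = 0.32763/0.46785 = 0.7003.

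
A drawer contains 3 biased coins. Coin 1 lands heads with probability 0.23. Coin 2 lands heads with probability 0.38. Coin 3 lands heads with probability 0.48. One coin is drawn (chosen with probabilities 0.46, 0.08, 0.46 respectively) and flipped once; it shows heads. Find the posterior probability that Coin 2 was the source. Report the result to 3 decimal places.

Posterior probability ≈ 0.085

P(heads|C1) = 0.23; P(heads|C2) = 0.38; P(heads|C3) = 0.48.
Prior × likelihood for each source: 0.46·0.23=0.1058, 0.08·0.38=0.03040, 0.46·0.48=0.2208. Summing gives P(heads) = 0.35700.
P(Coin 2 | heads) = 0.03040 / 0.35700 = 0.085.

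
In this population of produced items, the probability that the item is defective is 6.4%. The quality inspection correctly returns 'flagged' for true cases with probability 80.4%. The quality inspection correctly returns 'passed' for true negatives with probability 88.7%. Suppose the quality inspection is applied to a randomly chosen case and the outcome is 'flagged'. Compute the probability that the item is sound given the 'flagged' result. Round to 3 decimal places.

Let H be the event that the item is defective. P(H) = 0.064, so P(¬H) = 0.936. With E the 'flagged' result, P(E|H) = 0.804 and P(E|¬H) = 0.113.
P(E) = 0.804·0.064 + 0.113·0.936 = 0.051456 + 0.10577 = 0.15722.
By Bayes' theorem, P(H|E) = 0.051456 / 0.15722 = 0.327. Hence P(¬H|E) = 1 − 0.327 = 0.673.

P(¬H | E) ≈ 0.673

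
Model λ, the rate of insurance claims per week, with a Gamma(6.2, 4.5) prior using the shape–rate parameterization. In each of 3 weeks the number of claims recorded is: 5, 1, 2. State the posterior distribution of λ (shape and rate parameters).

Posterior: Gamma(shape=14.2, rate=7.5)

Total count ∑xᵢ = 8 over n = 3 weeks.
Gamma is conjugate to the Poisson likelihood: posterior is Gamma(shape = 6.2+8 = 14.2, rate = 4.5+3 = 7.5).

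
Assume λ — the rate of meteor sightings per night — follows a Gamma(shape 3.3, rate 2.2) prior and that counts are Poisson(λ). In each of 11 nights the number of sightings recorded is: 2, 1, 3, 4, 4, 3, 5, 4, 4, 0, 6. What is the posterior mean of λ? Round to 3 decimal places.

Total count ∑xᵢ = 36 over n = 11 nights.
Gamma is conjugate to the Poisson likelihood: posterior is Gamma(shape = 3.3+36 = 39.3, rate = 2.2+11 = 13.2).
Posterior mean = shape/rate = 39.3/13.2 = 2.977.

Posterior mean ≈ 2.977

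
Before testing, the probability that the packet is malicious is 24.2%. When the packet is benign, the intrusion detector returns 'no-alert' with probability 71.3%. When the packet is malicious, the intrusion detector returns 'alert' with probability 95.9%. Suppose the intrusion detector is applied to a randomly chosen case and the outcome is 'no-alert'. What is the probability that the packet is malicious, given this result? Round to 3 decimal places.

P(H | E) ≈ 0.018

Let H be the event that the packet is malicious. P(H) = 0.242, so P(¬H) = 0.758. With E the 'no-alert' result, P(E|H) = 0.041 and P(E|¬H) = 0.713.
P(E) = 0.041·0.242 + 0.713·0.758 = 0.0099220 + 0.54045 = 0.55038.
By Bayes' theorem, P(H|E) = 0.0099220 / 0.55038 = 0.018.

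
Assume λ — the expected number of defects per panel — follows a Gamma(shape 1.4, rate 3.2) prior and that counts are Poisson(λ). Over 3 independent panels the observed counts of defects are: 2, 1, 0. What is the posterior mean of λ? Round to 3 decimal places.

Posterior mean ≈ 0.710

Total count ∑xᵢ = 3 over n = 3 panels.
Gamma is conjugate to the Poisson likelihood: posterior is Gamma(shape = 1.4+3 = 4.4, rate = 3.2+3 = 6.2).
E[λ | data] = 4.4/6.2 = 0.710.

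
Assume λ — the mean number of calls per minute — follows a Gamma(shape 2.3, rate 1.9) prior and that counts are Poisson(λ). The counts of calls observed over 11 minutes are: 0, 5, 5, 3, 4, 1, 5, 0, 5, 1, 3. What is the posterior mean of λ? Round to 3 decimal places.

The Poisson likelihood adds the total count to the shape and the number of exposure periods to the rate. Here ∑xᵢ = 32 and n = 11, so shape 2.3→34.3 and rate 1.9→12.9.
E[λ | data] = 34.3/12.9 = 2.659.

Posterior mean ≈ 2.659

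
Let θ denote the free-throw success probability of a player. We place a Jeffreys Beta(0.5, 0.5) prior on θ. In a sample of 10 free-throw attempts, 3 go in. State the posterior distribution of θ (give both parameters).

Posterior: Beta(3.5, 7.5)

The binomial likelihood is conjugate to the Beta prior: with 3 successes and 7 failures, the posterior is Beta(0.5+3, 0.5+7) = Beta(3.5, 7.5).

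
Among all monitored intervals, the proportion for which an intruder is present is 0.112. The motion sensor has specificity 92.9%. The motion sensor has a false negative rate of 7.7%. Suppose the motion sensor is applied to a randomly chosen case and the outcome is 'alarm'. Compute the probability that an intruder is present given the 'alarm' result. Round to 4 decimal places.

P(H | E) ≈ 0.6212

Let H be the event that an intruder is present. P(H) = 0.112, so P(¬H) = 0.888. With E the 'alarm' result, P(E|H) = 0.923 and P(E|¬H) = 0.071.
P(E) = 0.923·0.112 + 0.071·0.888 = 0.10338 + 0.063048 = 0.16642.
By Bayes' theorem, P(H|E) = 0.10338 / 0.16642 = 0.6212.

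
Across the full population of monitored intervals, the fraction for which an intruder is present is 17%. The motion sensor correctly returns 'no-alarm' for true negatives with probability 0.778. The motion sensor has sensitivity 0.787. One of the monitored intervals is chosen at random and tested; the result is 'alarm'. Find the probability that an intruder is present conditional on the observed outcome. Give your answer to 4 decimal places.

Write H for 'an intruder is present'. Prior odds H:¬H = 0.17/0.83 = 0.20482. For the 'alarm' outcome, the likelihood ratio is 0.787/0.222 = 3.5450.
Posterior odds = 0.20482 × 3.5450 = 0.72609, so P(H|E) = 0.72609/(1+0.72609) = 0.4207.

P(H | E) ≈ 0.4207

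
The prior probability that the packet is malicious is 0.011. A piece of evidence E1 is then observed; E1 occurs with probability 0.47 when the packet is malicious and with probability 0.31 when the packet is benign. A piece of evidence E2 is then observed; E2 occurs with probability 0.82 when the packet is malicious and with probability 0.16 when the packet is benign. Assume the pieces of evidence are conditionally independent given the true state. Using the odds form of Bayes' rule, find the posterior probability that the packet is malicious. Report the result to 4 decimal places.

Prior odds = 0.011/(1−0.011) = 0.011122. In log-odds, ln(0.011122) = -4.4988.
Add log likelihood ratios: ln(1.5161) + ln(5.1250) = 2.0503.
Posterior log-odds = -2.4485, so posterior odds = exp(-2.4485) = 0.086422. Converting, P(H|E) = 0.086422/1.0864 = 0.0795.

Posterior probability ≈ 0.0795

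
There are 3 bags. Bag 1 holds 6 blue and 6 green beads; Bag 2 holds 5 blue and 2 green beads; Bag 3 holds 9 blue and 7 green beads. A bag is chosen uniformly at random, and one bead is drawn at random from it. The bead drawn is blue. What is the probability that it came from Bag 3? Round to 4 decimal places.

Posterior probability ≈ 0.3166

Tabulate prior·likelihood by source: [1] prior 0.333333, lik 0.5, product 0.1667; [2] prior 0.333333, lik 0.7143, product 0.2381; [3] prior 0.333333, lik 0.5625, product 0.1875.
Normalizing constant = 0.59226; the posterior for Bag 3 is its product over the sum, 0.1875/0.59226 = 0.3166.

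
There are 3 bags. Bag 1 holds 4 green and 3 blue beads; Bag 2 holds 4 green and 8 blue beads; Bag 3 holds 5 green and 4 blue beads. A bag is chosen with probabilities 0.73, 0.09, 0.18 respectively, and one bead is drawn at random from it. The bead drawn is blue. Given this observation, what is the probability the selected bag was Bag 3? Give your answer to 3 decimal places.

Posterior probability ≈ 0.177

P(blue|Bag 1) = 0.4286; P(blue|Bag 2) = 0.6667; P(blue|Bag 3) = 0.4444.
Prior × likelihood for each source: 0.73·0.4286=0.3129, 0.09·0.6667=0.06000, 0.18·0.4444=0.08000. Summing gives P(blue) = 0.45286.
P(Bag 3 | blue) = 0.08000 / 0.45286 = 0.177.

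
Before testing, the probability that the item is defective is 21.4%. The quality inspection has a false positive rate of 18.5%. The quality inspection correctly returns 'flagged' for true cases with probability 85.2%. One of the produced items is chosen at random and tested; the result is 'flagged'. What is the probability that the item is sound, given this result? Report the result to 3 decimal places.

Write H for 'the item is defective'. Prior odds H:¬H = 0.214/0.786 = 0.27226. For the 'flagged' outcome, the likelihood ratio is 0.852/0.185 = 4.6054.
Posterior odds = 0.27226 × 4.6054 = 1.2539, so P(H|E) = 1.2539/(1+1.2539) = 0.556. Then P(¬H|E) = 1 − 0.556 = 0.444.

P(¬H | E) ≈ 0.444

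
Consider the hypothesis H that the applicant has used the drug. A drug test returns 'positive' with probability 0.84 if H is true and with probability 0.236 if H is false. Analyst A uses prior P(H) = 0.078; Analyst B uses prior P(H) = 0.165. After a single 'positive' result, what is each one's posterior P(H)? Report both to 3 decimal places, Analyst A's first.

Analyst A: 0.231; Analyst B: 0.413

The likelihood ratio for a 'positive' result is 0.84/0.236 = 3.5593.
Analyst A: prior odds 0.078/0.922 = 0.084599; posterior odds 0.30111; posterior probability 0.231.
Analyst B: prior odds 0.165/0.835 = 0.19760; posterior odds 0.70334; posterior probability 0.413.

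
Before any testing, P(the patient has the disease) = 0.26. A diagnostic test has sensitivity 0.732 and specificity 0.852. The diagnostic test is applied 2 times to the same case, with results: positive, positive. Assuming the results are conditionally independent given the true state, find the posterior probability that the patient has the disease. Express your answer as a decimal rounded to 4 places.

Posterior P(H) ≈ 0.8958

With H the event that the patient has the disease, the joint likelihood of the observed sequence is P(data|H) = 0.732·0.732 = 0.53582 and P(data|¬H) = 0.148·0.148 = 0.021904.
Bayes: P(H|data) = 0.26·0.53582 / (0.26·0.53582 + 0.74·0.021904) = 0.13931/0.15552 = 0.8958.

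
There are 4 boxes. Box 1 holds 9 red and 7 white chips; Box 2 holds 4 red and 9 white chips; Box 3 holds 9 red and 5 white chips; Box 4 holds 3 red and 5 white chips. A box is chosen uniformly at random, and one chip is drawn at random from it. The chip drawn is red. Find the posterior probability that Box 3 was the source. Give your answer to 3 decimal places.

Posterior probability ≈ 0.340

Tabulate prior·likelihood by source: [1] prior 0.25, lik 0.5625, product 0.1406; [2] prior 0.25, lik 0.3077, product 0.07692; [3] prior 0.25, lik 0.6429, product 0.1607; [4] prior 0.25, lik 0.375, product 0.09375.
Normalizing constant = 0.47201; the posterior for Box 3 is its product over the sum, 0.1607/0.47201 = 0.340.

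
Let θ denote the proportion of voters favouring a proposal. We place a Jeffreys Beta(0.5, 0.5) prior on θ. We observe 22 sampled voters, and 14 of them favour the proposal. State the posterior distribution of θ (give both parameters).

Posterior: Beta(14.5, 8.5)

Observing 14 successes and 8 failures updates Beta(0.5, 0.5) by adding the success and failure counts to the two shape parameters: α = 0.5+14 = 14.5, β = 0.5+8 = 8.5.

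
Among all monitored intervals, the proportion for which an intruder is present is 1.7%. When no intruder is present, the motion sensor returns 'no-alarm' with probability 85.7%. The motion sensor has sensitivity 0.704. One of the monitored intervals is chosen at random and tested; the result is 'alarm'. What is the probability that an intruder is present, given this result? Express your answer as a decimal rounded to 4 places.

Write H for 'an intruder is present'. Prior odds H:¬H = 0.017/0.983 = 0.017294. For the 'alarm' outcome, the likelihood ratio is 0.704/0.143 = 4.9231.
Posterior odds = 0.017294 × 4.9231 = 0.085140, so P(H|E) = 0.085140/(1+0.085140) = 0.0785.

P(H | E) ≈ 0.0785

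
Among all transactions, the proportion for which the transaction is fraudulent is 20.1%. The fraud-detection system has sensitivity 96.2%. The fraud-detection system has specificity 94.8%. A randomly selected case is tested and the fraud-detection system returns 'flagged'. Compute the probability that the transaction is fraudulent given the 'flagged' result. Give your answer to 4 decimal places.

P(H | E) ≈ 0.8231

Let H be the event that the transaction is fraudulent. P(H) = 0.201, so P(¬H) = 0.799. With E the 'flagged' result, P(E|H) = 0.962 and P(E|¬H) = 0.052.
P(E) = 0.962·0.201 + 0.052·0.799 = 0.19336 + 0.041548 = 0.23491.
By Bayes' theorem, P(H|E) = 0.19336 / 0.23491 = 0.8231.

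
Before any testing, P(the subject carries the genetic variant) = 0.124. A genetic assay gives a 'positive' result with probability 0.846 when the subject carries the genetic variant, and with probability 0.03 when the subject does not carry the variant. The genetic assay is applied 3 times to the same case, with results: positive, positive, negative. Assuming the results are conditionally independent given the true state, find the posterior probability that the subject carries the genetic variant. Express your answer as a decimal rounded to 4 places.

Let H be the event that the subject carries the genetic variant; start with P(H) = 0.124. P('positive'|H) = 0.846, P('positive'|¬H) = 0.03.
Update on result 1 ('positive'): P(H) ← 0.846·0.1240 / (0.846·0.1240 + 0.03·0.8760) = 0.10490/0.13118 = 0.7997.
Update on result 2 ('positive'): P(H) ← 0.846·0.7997 / (0.846·0.7997 + 0.03·0.2003) = 0.67652/0.68253 = 0.9912.
Update on result 3 ('negative'): P(H) ← 0.154·0.9912 / (0.154·0.9912 + 0.97·0.0088) = 0.15264/0.16119 = 0.9470.

Posterior P(H) ≈ 0.9470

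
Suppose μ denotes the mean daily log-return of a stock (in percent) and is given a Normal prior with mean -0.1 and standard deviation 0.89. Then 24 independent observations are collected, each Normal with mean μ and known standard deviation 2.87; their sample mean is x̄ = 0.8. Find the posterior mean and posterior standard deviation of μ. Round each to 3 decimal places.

With known σ, the Normal prior is conjugate. Weight on the data is w = (n/σ²)/(n/σ² + 1/τ₀²) = 2.91372/(2.91372+1.26247) = 0.69770.
Posterior mean = w·x̄ + (1−w)·μ₀ = 0.69770·0.8 + 0.30230·-0.1 = 0.528. Posterior variance = 1/(2.91372+1.26247) = 0.239453, so SD = 0.489.

Posterior mean ≈ 0.528; posterior SD ≈ 0.489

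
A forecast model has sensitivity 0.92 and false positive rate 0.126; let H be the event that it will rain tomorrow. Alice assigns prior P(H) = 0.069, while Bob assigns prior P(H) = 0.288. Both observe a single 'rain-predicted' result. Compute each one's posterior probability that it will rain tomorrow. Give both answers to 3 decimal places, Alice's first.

The likelihood ratio for a 'rain-predicted' result is 0.92/0.126 = 7.3016.
Alice: prior odds 0.069/0.931 = 0.074114; posterior odds 0.54115; posterior probability 0.351.
Bob: prior odds 0.288/0.712 = 0.40449; posterior odds 2.9535; posterior probability 0.747.

Alice: 0.351; Bob: 0.747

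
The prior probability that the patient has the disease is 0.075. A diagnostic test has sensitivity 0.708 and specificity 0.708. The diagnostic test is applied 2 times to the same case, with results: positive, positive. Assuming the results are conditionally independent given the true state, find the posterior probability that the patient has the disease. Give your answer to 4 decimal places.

Posterior P(H) ≈ 0.3228

Let H be the event that the patient has the disease; start with P(H) = 0.075. P('positive'|H) = 0.708, P('positive'|¬H) = 0.292.
Update on result 1 ('positive'): P(H) ← 0.708·0.0750 / (0.708·0.0750 + 0.292·0.9250) = 0.053100/0.32320 = 0.1643.
Update on result 2 ('positive'): P(H) ← 0.708·0.1643 / (0.708·0.1643 + 0.292·0.8357) = 0.11632/0.36035 = 0.3228.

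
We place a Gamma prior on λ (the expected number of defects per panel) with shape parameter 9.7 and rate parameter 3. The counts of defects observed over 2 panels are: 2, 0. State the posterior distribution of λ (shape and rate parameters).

Total count ∑xᵢ = 2 over n = 2 panels.
Gamma is conjugate to the Poisson likelihood: posterior is Gamma(shape = 9.7+2 = 11.7, rate = 3+2 = 5).

Posterior: Gamma(shape=11.7, rate=5)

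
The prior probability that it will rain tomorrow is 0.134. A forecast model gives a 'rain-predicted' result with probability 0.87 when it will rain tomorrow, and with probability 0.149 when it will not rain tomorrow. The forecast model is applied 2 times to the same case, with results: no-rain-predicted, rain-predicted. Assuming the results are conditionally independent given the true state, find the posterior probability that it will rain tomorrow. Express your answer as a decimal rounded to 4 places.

Posterior P(H) ≈ 0.1213

With H the event that it will rain tomorrow, the joint likelihood of the observed sequence is P(data|H) = 0.13·0.87 = 0.11310 and P(data|¬H) = 0.851·0.149 = 0.12680.
Bayes: P(H|data) = 0.134·0.11310 / (0.134·0.11310 + 0.866·0.12680) = 0.015155/0.12496 = 0.1213.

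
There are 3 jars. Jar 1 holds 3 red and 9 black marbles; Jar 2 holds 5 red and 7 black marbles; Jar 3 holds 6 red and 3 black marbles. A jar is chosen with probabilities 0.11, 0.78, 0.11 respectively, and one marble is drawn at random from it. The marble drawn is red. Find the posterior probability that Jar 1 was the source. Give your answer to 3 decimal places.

Posterior probability ≈ 0.065

Tabulate prior·likelihood by source: [1] prior 0.11, lik 0.25, product 0.02750; [2] prior 0.78, lik 0.4167, product 0.3250; [3] prior 0.11, lik 0.6667, product 0.07333.
Normalizing constant = 0.42583; the posterior for Jar 1 is its product over the sum, 0.02750/0.42583 = 0.065.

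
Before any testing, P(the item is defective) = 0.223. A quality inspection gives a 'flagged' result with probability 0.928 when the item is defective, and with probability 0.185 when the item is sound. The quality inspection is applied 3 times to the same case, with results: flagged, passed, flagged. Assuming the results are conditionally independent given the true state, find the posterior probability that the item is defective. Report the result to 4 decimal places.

Posterior P(H) ≈ 0.3895

Let H be the event that the item is defective; start with P(H) = 0.223. P('flagged'|H) = 0.928, P('flagged'|¬H) = 0.185.
Update on result 1 ('flagged'): P(H) ← 0.928·0.2230 / (0.928·0.2230 + 0.185·0.7770) = 0.20694/0.35069 = 0.5901.
Update on result 2 ('passed'): P(H) ← 0.072·0.5901 / (0.072·0.5901 + 0.815·0.4099) = 0.042488/0.37655 = 0.1128.
Update on result 3 ('flagged'): P(H) ← 0.928·0.1128 / (0.928·0.1128 + 0.185·0.8872) = 0.10471/0.26884 = 0.3895.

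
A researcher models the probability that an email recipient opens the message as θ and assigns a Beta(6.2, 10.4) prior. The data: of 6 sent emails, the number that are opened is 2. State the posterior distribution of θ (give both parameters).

Posterior: Beta(8.2, 14.4)

The binomial likelihood is conjugate to the Beta prior: with 2 successes and 4 failures, the posterior is Beta(6.2+2, 10.4+4) = Beta(8.2, 14.4).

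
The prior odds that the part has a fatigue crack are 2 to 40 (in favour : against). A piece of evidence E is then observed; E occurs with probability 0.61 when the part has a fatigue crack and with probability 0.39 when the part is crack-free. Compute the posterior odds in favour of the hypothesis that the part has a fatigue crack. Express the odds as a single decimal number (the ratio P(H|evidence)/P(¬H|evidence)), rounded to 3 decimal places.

Prior odds = 2/40 = 0.050000. In log-odds, ln(0.050000) = -2.9957.
Add log likelihood ratio: ln(1.5641) = 0.44731.
Posterior log-odds = -2.5484, so posterior odds = exp(-2.5484) = 0.078205.

Posterior odds ≈ 0.078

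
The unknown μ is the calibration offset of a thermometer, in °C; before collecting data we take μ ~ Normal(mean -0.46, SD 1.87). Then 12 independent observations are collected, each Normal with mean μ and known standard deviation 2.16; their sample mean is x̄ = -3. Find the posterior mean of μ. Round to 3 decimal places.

With known σ, the Normal prior is conjugate. Weight on the data is w = (n/σ²)/(n/σ² + 1/τ₀²) = 2.57202/(2.57202+0.285968) = 0.89994.
Posterior mean = w·x̄ + (1−w)·μ₀ = 0.89994·-3 + 0.10006·-0.46 = -2.746.

Posterior mean ≈ -2.746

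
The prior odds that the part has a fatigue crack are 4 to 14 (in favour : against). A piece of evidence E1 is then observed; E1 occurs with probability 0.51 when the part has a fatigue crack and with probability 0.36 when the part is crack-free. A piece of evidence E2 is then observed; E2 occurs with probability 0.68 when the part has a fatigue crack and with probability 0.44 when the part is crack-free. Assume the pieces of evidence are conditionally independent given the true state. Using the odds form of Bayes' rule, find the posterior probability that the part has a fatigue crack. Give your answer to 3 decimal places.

Prior odds = 4/14 = 0.28571. In log-odds, ln(0.28571) = -1.2528.
Add log likelihood ratios: ln(1.4167) + ln(1.5455) = 0.78362.
Posterior log-odds = -0.46914, so posterior odds = exp(-0.46914) = 0.62554. Converting, P(H|E) = 0.62554/1.6255 = 0.385.

Posterior probability ≈ 0.385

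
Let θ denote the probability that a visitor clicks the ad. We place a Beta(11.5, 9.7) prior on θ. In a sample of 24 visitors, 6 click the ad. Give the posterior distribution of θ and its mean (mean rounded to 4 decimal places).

Observing 6 successes and 18 failures updates Beta(11.5, 9.7) by adding the success and failure counts to the two shape parameters: α = 11.5+6 = 17.5, β = 9.7+18 = 27.7.
E[θ | data] = 17.5/(17.5+27.7) = 0.3872.

Posterior: Beta(17.5, 27.7); mean ≈ 0.3872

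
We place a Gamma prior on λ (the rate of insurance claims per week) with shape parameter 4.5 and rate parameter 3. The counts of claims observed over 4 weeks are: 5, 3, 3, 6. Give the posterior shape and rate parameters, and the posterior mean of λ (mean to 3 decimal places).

The Poisson likelihood adds the total count to the shape and the number of exposure periods to the rate. Here ∑xᵢ = 17 and n = 4, so shape 4.5→21.5 and rate 3→7.
E[λ | data] = 21.5/7 = 3.071.

Posterior: Gamma(shape=21.5, rate=7); mean ≈ 3.071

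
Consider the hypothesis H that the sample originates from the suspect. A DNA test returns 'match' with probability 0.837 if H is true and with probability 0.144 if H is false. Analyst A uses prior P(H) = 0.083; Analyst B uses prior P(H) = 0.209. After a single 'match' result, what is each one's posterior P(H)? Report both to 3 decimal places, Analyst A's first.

P('+'|H) = 0.837, P('+'|¬H) = 0.144.
Analyst A: numerator 0.837·0.083 = 0.069471; evidence = 0.069471+0.144·0.917 = 0.20152; posterior = 0.345.
Analyst B: numerator 0.837·0.209 = 0.17493; evidence = 0.17493+0.144·0.791 = 0.28884; posterior = 0.606.

Analyst A: 0.345; Analyst B: 0.606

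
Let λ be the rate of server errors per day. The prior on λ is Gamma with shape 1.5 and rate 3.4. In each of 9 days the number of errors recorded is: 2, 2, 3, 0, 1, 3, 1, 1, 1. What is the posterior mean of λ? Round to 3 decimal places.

Posterior mean ≈ 1.250

The Poisson likelihood adds the total count to the shape and the number of exposure periods to the rate. Here ∑xᵢ = 14 and n = 9, so shape 1.5→15.5 and rate 3.4→12.4.
Posterior mean = shape/rate = 15.5/12.4 = 1.250.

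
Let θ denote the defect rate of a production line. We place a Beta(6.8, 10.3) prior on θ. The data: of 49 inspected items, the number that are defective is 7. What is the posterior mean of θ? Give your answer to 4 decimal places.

Observing 7 successes and 42 failures updates Beta(6.8, 10.3) by adding the success and failure counts to the two shape parameters: α = 6.8+7 = 13.8, β = 10.3+42 = 52.3.
E[θ | data] = 13.8/(13.8+52.3) = 0.2088.

Posterior mean ≈ 0.2088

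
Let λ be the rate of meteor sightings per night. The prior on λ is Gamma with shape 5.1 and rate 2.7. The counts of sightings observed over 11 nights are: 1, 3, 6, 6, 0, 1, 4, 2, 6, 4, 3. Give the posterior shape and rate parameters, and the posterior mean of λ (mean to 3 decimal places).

Posterior: Gamma(shape=41.1, rate=13.7); mean ≈ 3.000

Total count ∑xᵢ = 36 over n = 11 nights.
Gamma is conjugate to the Poisson likelihood: posterior is Gamma(shape = 5.1+36 = 41.1, rate = 2.7+11 = 13.7).
Posterior mean = shape/rate = 41.1/13.7 = 3.000.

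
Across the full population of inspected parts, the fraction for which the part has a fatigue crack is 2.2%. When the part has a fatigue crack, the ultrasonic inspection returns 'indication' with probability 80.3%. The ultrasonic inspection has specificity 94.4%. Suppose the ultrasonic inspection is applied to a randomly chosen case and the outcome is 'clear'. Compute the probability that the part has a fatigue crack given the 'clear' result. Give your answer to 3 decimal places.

Let H be the event that the part has a fatigue crack. P(H) = 0.022, so P(¬H) = 0.978. With E the 'clear' result, P(E|H) = 0.197 and P(E|¬H) = 0.944.
P(E) = 0.197·0.022 + 0.944·0.978 = 0.0043340 + 0.92323 = 0.92757.
By Bayes' theorem, P(H|E) = 0.0043340 / 0.92757 = 0.005.

P(H | E) ≈ 0.005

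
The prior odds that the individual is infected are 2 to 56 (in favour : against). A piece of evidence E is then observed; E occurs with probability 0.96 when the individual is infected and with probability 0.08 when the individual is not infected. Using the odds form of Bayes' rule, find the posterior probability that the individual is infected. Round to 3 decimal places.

Posterior probability ≈ 0.300

Prior odds = 2/56 = 0.035714. In log-odds, ln(0.035714) = -3.3322.
Add log likelihood ratio: ln(12.000) = 2.4849.
Posterior log-odds = -0.84730, so posterior odds = exp(-0.84730) = 0.42857. Converting, P(H|E) = 0.42857/1.4286 = 0.300.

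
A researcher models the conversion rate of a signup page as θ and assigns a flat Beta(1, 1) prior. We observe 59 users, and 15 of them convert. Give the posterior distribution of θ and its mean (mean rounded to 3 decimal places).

Posterior: Beta(16, 45); mean ≈ 0.262

The binomial likelihood is conjugate to the Beta prior: with 15 successes and 44 failures, the posterior is Beta(1+15, 1+44) = Beta(16, 45).
Posterior mean = α/(α+β) = 16/61 = 0.262.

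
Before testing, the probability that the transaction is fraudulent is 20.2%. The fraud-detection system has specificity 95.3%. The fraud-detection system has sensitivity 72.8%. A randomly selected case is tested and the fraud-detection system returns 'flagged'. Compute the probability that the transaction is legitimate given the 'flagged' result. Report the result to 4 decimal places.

Let H be the event that the transaction is fraudulent. P(H) = 0.202, so P(¬H) = 0.798. With E the 'flagged' result, P(E|H) = 0.728 and P(E|¬H) = 0.047.
P(E) = 0.728·0.202 + 0.047·0.798 = 0.14706 + 0.037506 = 0.18456.
By Bayes' theorem, P(H|E) = 0.14706 / 0.18456 = 0.7968. Hence P(¬H|E) = 1 − 0.7968 = 0.2032.

P(¬H | E) ≈ 0.2032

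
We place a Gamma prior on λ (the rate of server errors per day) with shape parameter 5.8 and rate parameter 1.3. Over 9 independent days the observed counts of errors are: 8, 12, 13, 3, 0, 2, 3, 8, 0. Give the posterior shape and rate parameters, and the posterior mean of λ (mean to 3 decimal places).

Posterior: Gamma(shape=54.8, rate=10.3); mean ≈ 5.320

Total count ∑xᵢ = 49 over n = 9 days.
Gamma is conjugate to the Poisson likelihood: posterior is Gamma(shape = 5.8+49 = 54.8, rate = 1.3+9 = 10.3).
Posterior mean = shape/rate = 54.8/10.3 = 5.320.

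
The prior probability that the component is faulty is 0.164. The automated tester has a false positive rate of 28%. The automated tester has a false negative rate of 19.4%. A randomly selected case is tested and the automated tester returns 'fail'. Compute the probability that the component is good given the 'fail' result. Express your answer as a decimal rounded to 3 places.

P(¬H | E) ≈ 0.639

Write H for 'the component is faulty'. Prior odds H:¬H = 0.164/0.836 = 0.19617. For the 'fail' outcome, the likelihood ratio is 0.806/0.28 = 2.8786.
Posterior odds = 0.19617 × 2.8786 = 0.56470, so P(H|E) = 0.56470/(1+0.56470) = 0.361. Then P(¬H|E) = 1 − 0.361 = 0.639.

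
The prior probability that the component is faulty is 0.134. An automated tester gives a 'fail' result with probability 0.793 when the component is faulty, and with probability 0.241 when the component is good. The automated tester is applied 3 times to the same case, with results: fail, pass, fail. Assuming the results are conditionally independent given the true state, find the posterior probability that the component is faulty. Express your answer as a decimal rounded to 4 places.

With H the event that the component is faulty, the joint likelihood of the observed sequence is P(data|H) = 0.793·0.207·0.793 = 0.13017 and P(data|¬H) = 0.241·0.759·0.241 = 0.044083.
Bayes: P(H|data) = 0.134·0.13017 / (0.134·0.13017 + 0.866·0.044083) = 0.017443/0.055619 = 0.3136.

Posterior P(H) ≈ 0.3136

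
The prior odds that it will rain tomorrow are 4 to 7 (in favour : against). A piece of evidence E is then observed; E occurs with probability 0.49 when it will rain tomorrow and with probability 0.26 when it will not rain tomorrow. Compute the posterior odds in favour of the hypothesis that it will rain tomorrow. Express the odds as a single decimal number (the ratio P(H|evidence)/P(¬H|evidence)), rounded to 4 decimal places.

Posterior odds ≈ 1.0769

Prior odds = 4/7 = 0.57143.
Likelihood ratio for E = 0.49/0.26 = 1.8846.
Posterior odds = prior odds × LR = 1.0769.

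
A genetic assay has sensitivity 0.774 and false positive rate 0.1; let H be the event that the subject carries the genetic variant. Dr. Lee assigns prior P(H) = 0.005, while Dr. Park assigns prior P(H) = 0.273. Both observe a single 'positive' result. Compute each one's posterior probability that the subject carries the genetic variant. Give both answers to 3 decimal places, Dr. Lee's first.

P('+'|H) = 0.774, P('+'|¬H) = 0.1.
Dr. Lee: numerator 0.774·0.005 = 0.0038700; evidence = 0.0038700+0.1·0.995 = 0.10337; posterior = 0.037.
Dr. Park: numerator 0.774·0.273 = 0.21130; evidence = 0.21130+0.1·0.727 = 0.28400; posterior = 0.744.

Dr. Lee: 0.037; Dr. Park: 0.744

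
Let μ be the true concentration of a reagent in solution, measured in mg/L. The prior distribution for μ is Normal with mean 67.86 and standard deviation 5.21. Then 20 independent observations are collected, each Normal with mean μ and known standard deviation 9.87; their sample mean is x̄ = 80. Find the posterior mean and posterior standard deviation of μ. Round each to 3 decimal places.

Posterior mean ≈ 78.153; posterior SD ≈ 2.032

With known σ, the Normal prior is conjugate. Weight on the data is w = (n/σ²)/(n/σ² + 1/τ₀²) = 0.205303/(0.205303+0.0368404) = 0.84786.
Posterior mean = w·x̄ + (1−w)·μ₀ = 0.84786·80 + 0.15214·67.86 = 78.153. Posterior variance = 1/(0.205303+0.0368404) = 4.12978, so SD = 2.032.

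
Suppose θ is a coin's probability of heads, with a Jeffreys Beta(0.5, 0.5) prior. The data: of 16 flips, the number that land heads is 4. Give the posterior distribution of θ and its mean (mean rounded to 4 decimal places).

Posterior: Beta(4.5, 12.5); mean ≈ 0.2647

Observing 4 successes and 12 failures updates Beta(0.5, 0.5) by adding the success and failure counts to the two shape parameters: α = 0.5+4 = 4.5, β = 0.5+12 = 12.5.
E[θ | data] = 4.5/(4.5+12.5) = 0.2647.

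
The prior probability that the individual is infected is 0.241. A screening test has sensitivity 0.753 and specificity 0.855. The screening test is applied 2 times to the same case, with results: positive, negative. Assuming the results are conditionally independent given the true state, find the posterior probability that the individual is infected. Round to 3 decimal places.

With H the event that the individual is infected, the joint likelihood of the observed sequence is P(data|H) = 0.753·0.247 = 0.18599 and P(data|¬H) = 0.145·0.855 = 0.12397.
Bayes: P(H|data) = 0.241·0.18599 / (0.241·0.18599 + 0.759·0.12397) = 0.044824/0.13892 = 0.3227.

Posterior P(H) ≈ 0.323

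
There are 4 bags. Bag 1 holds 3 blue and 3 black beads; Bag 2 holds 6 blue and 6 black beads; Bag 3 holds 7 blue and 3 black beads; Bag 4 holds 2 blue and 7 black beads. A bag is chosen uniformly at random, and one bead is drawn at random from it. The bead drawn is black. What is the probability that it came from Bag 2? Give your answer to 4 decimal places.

P(black|Bag 1) = 0.5; P(black|Bag 2) = 0.5; P(black|Bag 3) = 0.3; P(black|Bag 4) = 0.7778.
Prior × likelihood for each source: 0.25·0.5=0.1250, 0.25·0.5=0.1250, 0.25·0.3=0.07500, 0.25·0.7778=0.1944. Summing gives P(black) = 0.51944.
P(Bag 2 | black) = 0.1250 / 0.51944 = 0.2406.

Posterior probability ≈ 0.2406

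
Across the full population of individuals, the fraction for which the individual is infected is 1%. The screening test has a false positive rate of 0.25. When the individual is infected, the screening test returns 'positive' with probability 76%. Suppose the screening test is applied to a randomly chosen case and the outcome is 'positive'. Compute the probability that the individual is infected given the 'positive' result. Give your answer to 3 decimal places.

P(H | E) ≈ 0.030

Write H for 'the individual is infected'. Prior odds H:¬H = 0.01/0.99 = 0.010101. For the 'positive' outcome, the likelihood ratio is 0.76/0.25 = 3.0400.
Posterior odds = 0.010101 × 3.0400 = 0.030707, so P(H|E) = 0.030707/(1+0.030707) = 0.030.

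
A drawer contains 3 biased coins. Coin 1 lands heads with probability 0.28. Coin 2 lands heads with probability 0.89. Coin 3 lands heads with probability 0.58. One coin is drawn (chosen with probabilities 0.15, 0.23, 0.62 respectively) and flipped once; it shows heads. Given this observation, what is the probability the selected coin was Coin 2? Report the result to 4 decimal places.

Posterior probability ≈ 0.3376

P(heads|C1) = 0.28; P(heads|C2) = 0.89; P(heads|C3) = 0.58.
Prior × likelihood for each source: 0.15·0.28=0.04200, 0.23·0.89=0.2047, 0.62·0.58=0.3596. Summing gives P(heads) = 0.60630.
P(Coin 2 | heads) = 0.2047 / 0.60630 = 0.3376.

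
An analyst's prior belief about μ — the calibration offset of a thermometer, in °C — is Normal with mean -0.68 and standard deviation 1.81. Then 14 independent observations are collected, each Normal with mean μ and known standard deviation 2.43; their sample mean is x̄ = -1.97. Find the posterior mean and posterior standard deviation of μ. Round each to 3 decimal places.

With known σ, the Normal prior is conjugate. Weight on the data is w = (n/σ²)/(n/σ² + 1/τ₀²) = 2.37091/(2.37091+0.305241) = 0.88594.
Posterior mean = w·x̄ + (1−w)·μ₀ = 0.88594·-1.97 + 0.11406·-0.68 = -1.823. Posterior variance = 1/(2.37091+0.305241) = 0.373671, so SD = 0.611.

Posterior mean ≈ -1.823; posterior SD ≈ 0.611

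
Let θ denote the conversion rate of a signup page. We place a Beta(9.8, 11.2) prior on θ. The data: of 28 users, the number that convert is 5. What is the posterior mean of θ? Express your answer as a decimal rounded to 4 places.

Observing 5 successes and 23 failures updates Beta(9.8, 11.2) by adding the success and failure counts to the two shape parameters: α = 9.8+5 = 14.8, β = 11.2+23 = 34.2.
Posterior mean = α/(α+β) = 14.8/49 = 0.3020.

Posterior mean ≈ 0.3020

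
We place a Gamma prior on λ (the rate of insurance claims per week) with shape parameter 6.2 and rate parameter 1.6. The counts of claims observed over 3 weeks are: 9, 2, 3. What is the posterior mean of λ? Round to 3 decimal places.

The Poisson likelihood adds the total count to the shape and the number of exposure periods to the rate. Here ∑xᵢ = 14 and n = 3, so shape 6.2→20.2 and rate 1.6→4.6.
E[λ | data] = 20.2/4.6 = 4.391.

Posterior mean ≈ 4.391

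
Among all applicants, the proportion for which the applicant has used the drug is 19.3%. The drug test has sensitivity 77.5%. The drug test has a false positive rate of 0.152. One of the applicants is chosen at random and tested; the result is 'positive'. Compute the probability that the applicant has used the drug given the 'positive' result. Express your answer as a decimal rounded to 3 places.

Write H for 'the applicant has used the drug'. Prior odds H:¬H = 0.193/0.807 = 0.23916. For the 'positive' outcome, the likelihood ratio is 0.775/0.152 = 5.0987.
Posterior odds = 0.23916 × 5.0987 = 1.2194, so P(H|E) = 1.2194/(1+1.2194) = 0.549.

P(H | E) ≈ 0.549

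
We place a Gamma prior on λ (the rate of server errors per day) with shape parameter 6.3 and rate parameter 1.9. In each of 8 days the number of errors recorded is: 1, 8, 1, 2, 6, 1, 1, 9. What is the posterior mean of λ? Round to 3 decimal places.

Posterior mean ≈ 3.566

The Poisson likelihood adds the total count to the shape and the number of exposure periods to the rate. Here ∑xᵢ = 29 and n = 8, so shape 6.3→35.3 and rate 1.9→9.9.
Posterior mean = shape/rate = 35.3/9.9 = 3.566.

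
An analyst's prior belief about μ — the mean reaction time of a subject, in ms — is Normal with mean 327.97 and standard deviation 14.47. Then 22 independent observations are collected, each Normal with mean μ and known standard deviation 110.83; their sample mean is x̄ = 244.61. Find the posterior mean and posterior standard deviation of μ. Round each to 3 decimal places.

Posterior mean ≈ 305.235; posterior SD ≈ 12.340

With known σ, the Normal prior is conjugate. Weight on the data is w = (n/σ²)/(n/σ² + 1/τ₀²) = 0.00179105/(0.00179105+0.00477598) = 0.27273.
Posterior mean = w·x̄ + (1−w)·μ₀ = 0.27273·244.61 + 0.72727·327.97 = 305.235. Posterior variance = 1/(0.00179105+0.00477598) = 152.276, so SD = 12.340.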